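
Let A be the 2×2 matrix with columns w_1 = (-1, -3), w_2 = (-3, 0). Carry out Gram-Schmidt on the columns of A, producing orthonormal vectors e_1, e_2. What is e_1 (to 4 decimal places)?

w_1 = (-1, -3); ‖w_1‖ = 3.1623, so e_1 = (-0.3162, -0.9487).

e_1 = (-0.3162, -0.9487)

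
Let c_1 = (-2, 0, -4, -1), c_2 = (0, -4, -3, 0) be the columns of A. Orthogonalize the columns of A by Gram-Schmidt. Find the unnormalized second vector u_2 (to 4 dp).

c_1 = (-2, 0, -4, -1); ‖c_1‖ = 4.5826, so q_1 = (-0.4364, 0.0000, -0.8729, -0.2182).
q_1·c_2 = (-0.4364)·0 + 0.0000·(-4) + (-0.8729)·(-3) + (-0.2182)·0 = 2.6186.
u_2 = c_2 − 2.6186·q_1 = (1.1429, -4.0000, -0.7143, 0.5714).

u_2 = (1.1429, -4.0000, -0.7143, 0.5714)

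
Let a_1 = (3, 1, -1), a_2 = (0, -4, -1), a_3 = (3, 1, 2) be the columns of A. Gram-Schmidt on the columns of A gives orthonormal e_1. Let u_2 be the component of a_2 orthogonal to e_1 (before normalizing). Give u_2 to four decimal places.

e_1 = a_1/‖a_1‖ = (3, 1, -1)/3.3166 = (0.9045, 0.3015, -0.3015).
r_{12} = e_1·a_2 = -0.9045.
u_2 = a_2 + 0.9045·e_1 = (0.8182, -3.7273, -1.2727).

u_2 = (0.8182, -3.7273, -1.2727)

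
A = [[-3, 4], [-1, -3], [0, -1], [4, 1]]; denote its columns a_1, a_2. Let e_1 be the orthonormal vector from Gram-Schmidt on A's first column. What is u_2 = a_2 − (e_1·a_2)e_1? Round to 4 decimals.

u_2 = (3.4231, -3.1923, -1.0000, 1.7692)

e_1 = a_1/‖a_1‖ = (-3, -1, 0, 4)/5.0990 = (-0.5883, -0.1961, 0.0000, 0.7845).
r_{12} = e_1·a_2 = -0.9806.
u_2 = a_2 + 0.9806·e_1 = (3.4231, -3.1923, -1.0000, 1.7692).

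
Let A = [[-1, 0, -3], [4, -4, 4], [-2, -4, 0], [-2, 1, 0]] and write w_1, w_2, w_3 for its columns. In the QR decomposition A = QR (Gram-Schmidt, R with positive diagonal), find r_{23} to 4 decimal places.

w_1 = (-1, 4, -2, -2); ‖w_1‖ = 5.0000, so q_1 = (-0.2000, 0.8000, -0.4000, -0.4000).
q_1·w_2 = (-0.2000)·0 + 0.8000·(-4) + (-0.4000)·(-4) + (-0.4000)·1 = -2.0000.
u_2 = w_2 + 2.0000·q_1 = (-0.4000, -2.4000, -4.8000, 0.2000).
‖u_2‖ = 5.3852, so q_2 = (-0.0743, -0.4457, -0.8913, 0.0371).
r_{23} = q_2·w_3 = -1.5598.

r_{23} = -1.5598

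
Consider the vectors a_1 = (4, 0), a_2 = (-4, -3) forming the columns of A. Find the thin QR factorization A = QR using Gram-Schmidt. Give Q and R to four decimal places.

a_1 = (4, 0); ‖a_1‖ = 4.0000, so e_1 = (1.0000, 0.0000).
e_1·a_2 = 1.0000·(-4) + 0.0000·(-3) = -4.0000.
u_2 = a_2 + 4.0000·e_1 = (0.0000, -3.0000).
‖u_2‖ = 3.0000, so e_2 = (0.0000, -1.0000).

Q = [[1.0000, 0.0000], [0.0000, -1.0000]], R = [[4.0000, -4.0000], [0.0000, 3.0000]]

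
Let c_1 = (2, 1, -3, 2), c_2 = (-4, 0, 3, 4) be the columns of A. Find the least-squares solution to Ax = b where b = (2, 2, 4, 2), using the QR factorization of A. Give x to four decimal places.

x = (0.0396, 0.3014)

q_1 = c_1/‖c_1‖ = (2, 1, -3, 2)/4.2426 = (0.4714, 0.2357, -0.7071, 0.4714).
r_{12} = q_1·c_2 = -2.1213.
u_2 = c_2 + 2.1213·q_1 = (-3.0000, 0.5000, 1.5000, 5.0000).
‖u_2‖ = 6.0415, so q_2 = (-0.4966, 0.0828, 0.2483, 0.8276).
Qᵀb = (-0.4714, 1.8207).
Back-substitute: x_2 = 1.8207/6.0415 = 0.3014.
x_1 = (-0.4714 + 2.1213·0.3014)/4.2426 = 0.0396.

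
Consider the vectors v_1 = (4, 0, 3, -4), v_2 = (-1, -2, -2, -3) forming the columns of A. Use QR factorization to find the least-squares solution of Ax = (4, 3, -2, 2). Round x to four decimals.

x = (0.0817, -0.6757)

e_1 = v_1/‖v_1‖ = (4, 0, 3, -4)/6.4031 = (0.6247, 0.0000, 0.4685, -0.6247).
r_{12} = e_1·v_2 = 0.3123.
u_2 = v_2 − 0.3123·e_1 = (-1.1951, -2.0000, -2.1463, -2.8049).
‖u_2‖ = 4.2311, so e_2 = (-0.2825, -0.4727, -0.5073, -0.6629).
Qᵀb = (0.3123, -2.8592).
Back-substitute: x_2 = -2.8592/4.2311 = -0.6757.
x_1 = (0.3123 − 0.3123·(-0.6757))/6.4031 = 0.0817.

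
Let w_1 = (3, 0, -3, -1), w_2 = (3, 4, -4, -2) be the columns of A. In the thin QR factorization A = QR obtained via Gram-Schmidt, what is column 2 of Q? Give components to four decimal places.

e_2 = (-0.1525, 0.9657, -0.0889, -0.1906)

e_1 = w_1/‖w_1‖ = (3, 0, -3, -1)/4.3589 = (0.6882, 0.0000, -0.6882, -0.2294).
r_{12} = e_1·w_2 = 5.2766.
u_2 = w_2 − 5.2766·e_1 = (-0.6316, 4.0000, -0.3684, -0.7895).
‖u_2‖ = 4.1422, so e_2 = (-0.1525, 0.9657, -0.0889, -0.1906).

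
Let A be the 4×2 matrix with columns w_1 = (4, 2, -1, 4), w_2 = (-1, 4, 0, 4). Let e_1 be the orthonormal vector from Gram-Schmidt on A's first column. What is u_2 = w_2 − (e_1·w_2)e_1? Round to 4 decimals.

e_1 = w_1/‖w_1‖ = (4, 2, -1, 4)/6.0828 = (0.6576, 0.3288, -0.1644, 0.6576).
r_{12} = e_1·w_2 = 3.2880.
u_2 = w_2 − 3.2880·e_1 = (-3.1622, 2.9189, 0.5405, 1.8378).

u_2 = (-3.1622, 2.9189, 0.5405, 1.8378)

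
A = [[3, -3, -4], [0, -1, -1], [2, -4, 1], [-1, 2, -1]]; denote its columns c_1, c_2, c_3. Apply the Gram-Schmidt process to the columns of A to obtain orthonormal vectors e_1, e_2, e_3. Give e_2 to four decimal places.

e_2 = (0.5219, -0.4871, -0.6263, 0.3132)

c_1 = (3, 0, 2, -1); ‖c_1‖ = 3.7417, so e_1 = (0.8018, 0.0000, 0.5345, -0.2673).
e_1·c_2 = 0.8018·(-3) + 0.0000·(-1) + 0.5345·(-4) + (-0.2673)·2 = -5.0780.
u_2 = c_2 + 5.0780·e_1 = (1.0714, -1.0000, -1.2857, 0.6429).
‖u_2‖ = 2.0529, so e_2 = (0.5219, -0.4871, -0.6263, 0.3132).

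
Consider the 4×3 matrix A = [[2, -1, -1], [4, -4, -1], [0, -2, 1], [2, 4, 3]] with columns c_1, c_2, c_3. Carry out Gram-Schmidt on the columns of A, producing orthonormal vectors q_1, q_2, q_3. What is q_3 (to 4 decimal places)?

c_1 = (2, 4, 0, 2); ‖c_1‖ = 4.8990, so q_1 = (0.4082, 0.8165, 0.0000, 0.4082).
q_1·c_2 = 0.4082·(-1) + 0.8165·(-4) + 0.0000·(-2) + 0.4082·4 = -2.0412.
u_2 = c_2 + 2.0412·q_1 = (-0.1667, -2.3333, -2.0000, 4.8333).
‖u_2‖ = 5.7300, so q_2 = (-0.0291, -0.4072, -0.3490, 0.8435).
q_1·c_3 = 0.4082·(-1) + 0.8165·(-1) + 0.0000·1 + 0.4082·3 = 0.0000; q_2·c_3 = (-0.0291)·(-1) + (-0.4072)·(-1) + (-0.3490)·1 + 0.8435·3 = 2.6178.
u_3 = c_3 − 0.0000·q_1 − 2.6178·q_2 = (-0.9239, 0.0660, 1.9137, 0.7919).
‖u_3‖ = 2.2687, so q_3 = (-0.4072, 0.0291, 0.8435, 0.3490).

q_3 = (-0.4072, 0.0291, 0.8435, 0.3490)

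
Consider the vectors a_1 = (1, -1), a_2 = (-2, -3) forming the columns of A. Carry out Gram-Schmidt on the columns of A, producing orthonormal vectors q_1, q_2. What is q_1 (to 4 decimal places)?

q_1 = (0.7071, -0.7071)

a_1 = (1, -1); ‖a_1‖ = 1.4142, so q_1 = (0.7071, -0.7071).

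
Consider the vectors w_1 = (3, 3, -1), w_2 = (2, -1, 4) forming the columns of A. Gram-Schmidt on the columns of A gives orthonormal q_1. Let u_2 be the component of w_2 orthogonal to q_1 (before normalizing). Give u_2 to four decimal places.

w_1 = (3, 3, -1); ‖w_1‖ = 4.3589, so q_1 = (0.6882, 0.6882, -0.2294).
q_1·w_2 = 0.6882·2 + 0.6882·(-1) + (-0.2294)·4 = -0.2294.
u_2 = w_2 + 0.2294·q_1 = (2.1579, -0.8421, 3.9474).

u_2 = (2.1579, -0.8421, 3.9474)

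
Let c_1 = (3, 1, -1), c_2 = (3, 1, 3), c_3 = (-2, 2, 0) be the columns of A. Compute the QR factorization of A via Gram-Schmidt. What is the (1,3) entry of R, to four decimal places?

c_1 = (3, 1, -1); ‖c_1‖ = 3.3166, so q_1 = (0.9045, 0.3015, -0.3015).
r_{13} = q_1·c_3 = -1.2060.

r_{13} = -1.2060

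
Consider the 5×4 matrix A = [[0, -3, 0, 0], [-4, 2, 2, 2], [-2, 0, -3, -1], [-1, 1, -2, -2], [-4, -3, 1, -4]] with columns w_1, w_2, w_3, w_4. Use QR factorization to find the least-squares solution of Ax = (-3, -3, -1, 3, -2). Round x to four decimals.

q_1 = w_1/‖w_1‖ = (0, -4, -2, -1, -4)/6.0828 = (0.0000, -0.6576, -0.3288, -0.1644, -0.6576).
r_{12} = q_1·w_2 = 0.4932.
u_2 = w_2 − 0.4932·q_1 = (-3.0000, 2.3243, 0.1622, 1.0811, -2.6757).
‖u_2‖ = 4.7704, so q_2 = (-0.6289, 0.4872, 0.0340, 0.2266, -0.5609).
r_{13} = q_1·w_3 = -0.6576; r_{23} = q_2·w_3 = -0.1416.
u_3 = w_3 + 0.6576·q_1 + 0.1416·q_2 = (-0.0891, 1.6366, -3.2114, -2.0760, 0.4881).
‖u_3‖ = 4.1890, so q_3 = (-0.0213, 0.3907, -0.7666, -0.4956, 0.1165).
r_{14} = q_1·w_4 = 1.9728; r_{24} = q_2·w_4 = 2.7308; r_{34} = q_3·w_4 = 2.0731.
u_4 = w_4 − 1.9728·q_1 − 2.7308·q_2 − 2.0731·q_3 = (1.7614, 1.1568, 1.1451, -1.2671, -1.4126).
‖u_4‖ = 3.0583, so q_4 = (0.5759, 0.3783, 0.3744, -0.4143, -0.4619).
Qᵀb = (3.1236, 2.1926, -2.0615, -3.5563).
Back-substitute: x_4 = -3.5563/3.0583 = -1.1628.
x_3 = (-2.0615 − 2.0731·(-1.1628))/4.1890 = 0.0834.
x_2 = (2.1926 + 0.1416·0.0834 − 2.7308·(-1.1628))/4.7704 = 1.1277.
x_1 = (3.1236 − 0.4932·1.1277 + 0.6576·0.0834 − 1.9728·(-1.1628))/6.0828 = 0.8082.

x = (0.8082, 1.1277, 0.0834, -1.1628)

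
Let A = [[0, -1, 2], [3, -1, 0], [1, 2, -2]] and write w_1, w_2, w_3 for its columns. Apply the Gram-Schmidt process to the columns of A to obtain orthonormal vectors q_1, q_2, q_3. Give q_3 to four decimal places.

q_1 = w_1/‖w_1‖ = (0, 3, 1)/3.1623 = (0.0000, 0.9487, 0.3162).
r_{12} = q_1·w_2 = -0.3162.
u_2 = w_2 + 0.3162·q_1 = (-1.0000, -0.7000, 2.1000).
‖u_2‖ = 2.4290, so q_2 = (-0.4117, -0.2882, 0.8646).
r_{13} = q_1·w_3 = -0.6325; r_{23} = q_2·w_3 = -2.5525.
u_3 = w_3 + 0.6325·q_1 + 2.5525·q_2 = (0.9492, -0.1356, 0.4068).
‖u_3‖ = 1.0415, so q_3 = (0.9113, -0.1302, 0.3906).

q_3 = (0.9113, -0.1302, 0.3906)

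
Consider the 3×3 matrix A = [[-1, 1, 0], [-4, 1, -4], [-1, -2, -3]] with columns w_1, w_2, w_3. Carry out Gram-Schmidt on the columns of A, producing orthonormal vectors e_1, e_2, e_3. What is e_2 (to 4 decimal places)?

w_1 = (-1, -4, -1); ‖w_1‖ = 4.2426, so e_1 = (-0.2357, -0.9428, -0.2357).
e_1·w_2 = (-0.2357)·1 + (-0.9428)·1 + (-0.2357)·(-2) = -0.7071.
u_2 = w_2 + 0.7071·e_1 = (0.8333, 0.3333, -2.1667).
‖u_2‖ = 2.3452, so e_2 = (0.3553, 0.1421, -0.9239).

e_2 = (0.3553, 0.1421, -0.9239)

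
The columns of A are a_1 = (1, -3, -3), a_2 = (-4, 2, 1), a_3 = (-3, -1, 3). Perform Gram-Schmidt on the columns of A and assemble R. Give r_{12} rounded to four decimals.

r_{12} = -2.9824

a_1 = (1, -3, -3); ‖a_1‖ = 4.3589, so q_1 = (0.2294, -0.6882, -0.6882).
r_{12} = q_1·a_2 = -2.9824.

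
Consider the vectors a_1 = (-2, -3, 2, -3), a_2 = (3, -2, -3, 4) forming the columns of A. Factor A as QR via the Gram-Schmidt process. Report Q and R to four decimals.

Q = [[-0.3922, 0.3197], [-0.5883, -0.8067], [0.3922, -0.3197], [-0.5883, 0.3805]], R = [[5.0990, -3.5301], [0.0000, 5.0536]]

q_1 = a_1/‖a_1‖ = (-2, -3, 2, -3)/5.0990 = (-0.3922, -0.5883, 0.3922, -0.5883).
r_{12} = q_1·a_2 = -3.5301.
u_2 = a_2 + 3.5301·q_1 = (1.6154, -4.0769, -1.6154, 1.9231).
‖u_2‖ = 5.0536, so q_2 = (0.3197, -0.8067, -0.3197, 0.3805).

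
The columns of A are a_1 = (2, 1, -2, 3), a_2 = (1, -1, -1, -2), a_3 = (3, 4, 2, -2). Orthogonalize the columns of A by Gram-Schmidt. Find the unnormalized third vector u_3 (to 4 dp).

u_3 = (2.7949, 4.1282, 2.2051, -1.7692)

a_1 = (2, 1, -2, 3); ‖a_1‖ = 4.2426, so q_1 = (0.4714, 0.2357, -0.4714, 0.7071).
q_1·a_2 = 0.4714·1 + 0.2357·(-1) + (-0.4714)·(-1) + 0.7071·(-2) = -0.7071.
u_2 = a_2 + 0.7071·q_1 = (1.3333, -0.8333, -1.3333, -1.5000).
‖u_2‖ = 2.5495, so q_2 = (0.5230, -0.3269, -0.5230, -0.5883).
q_1·a_3 = 0.4714·3 + 0.2357·4 + (-0.4714)·2 + 0.7071·(-2) = 0.0000; q_2·a_3 = 0.5230·3 + (-0.3269)·4 + (-0.5230)·2 + (-0.5883)·(-2) = 0.3922.
u_3 = a_3 + 0.0000·q_1 − 0.3922·q_2 = (2.7949, 4.1282, 2.2051, -1.7692).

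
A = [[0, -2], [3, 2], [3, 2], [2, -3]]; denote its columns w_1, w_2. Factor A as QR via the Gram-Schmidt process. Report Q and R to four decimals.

Q = [[0.0000, -0.4545], [0.6396, 0.2686], [0.6396, 0.2686], [0.4264, -0.8057]], R = [[4.6904, 1.2792], [0.0000, 4.4004]]

q_1 = w_1/‖w_1‖ = (0, 3, 3, 2)/4.6904 = (0.0000, 0.6396, 0.6396, 0.4264).
r_{12} = q_1·w_2 = 1.2792.
u_2 = w_2 − 1.2792·q_1 = (-2.0000, 1.1818, 1.1818, -3.5455).
‖u_2‖ = 4.4004, so q_2 = (-0.4545, 0.2686, 0.2686, -0.8057).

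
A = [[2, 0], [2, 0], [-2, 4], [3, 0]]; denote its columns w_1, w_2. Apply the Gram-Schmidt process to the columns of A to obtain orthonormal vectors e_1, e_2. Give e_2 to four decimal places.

e_2 = (0.2117, 0.2117, 0.8997, 0.3176)

w_1 = (2, 2, -2, 3); ‖w_1‖ = 4.5826, so e_1 = (0.4364, 0.4364, -0.4364, 0.6547).
e_1·w_2 = 0.4364·0 + 0.4364·0 + (-0.4364)·4 + 0.6547·0 = -1.7457.
u_2 = w_2 + 1.7457·e_1 = (0.7619, 0.7619, 3.2381, 1.1429).
‖u_2‖ = 3.5989, so e_2 = (0.2117, 0.2117, 0.8997, 0.3176).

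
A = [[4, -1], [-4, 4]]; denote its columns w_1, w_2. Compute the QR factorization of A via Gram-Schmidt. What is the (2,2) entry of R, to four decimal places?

r_{22} = 2.1213

w_1 = (4, -4); ‖w_1‖ = 5.6569, so e_1 = (0.7071, -0.7071).
e_1·w_2 = 0.7071·(-1) + (-0.7071)·4 = -3.5355.
u_2 = w_2 + 3.5355·e_1 = (1.5000, 1.5000).
r_{22} = ‖u_2‖ = 2.1213.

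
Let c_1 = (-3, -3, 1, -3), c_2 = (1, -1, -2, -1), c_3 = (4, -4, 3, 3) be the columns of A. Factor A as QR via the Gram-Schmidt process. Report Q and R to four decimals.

Q = [[-0.5669, 0.4195, 0.4993], [-0.5669, -0.3383, -0.6803], [0.1890, -0.7714, 0.4280], [-0.5669, -0.3383, 0.3236]], R = [[5.2915, 0.1890, -1.1339], [0.0000, 2.6390, -0.2977], [0.0000, 0.0000, 6.9732]]

c_1 = (-3, -3, 1, -3); ‖c_1‖ = 5.2915, so q_1 = (-0.5669, -0.5669, 0.1890, -0.5669).
q_1·c_2 = (-0.5669)·1 + (-0.5669)·(-1) + 0.1890·(-2) + (-0.5669)·(-1) = 0.1890.
u_2 = c_2 − 0.1890·q_1 = (1.1071, -0.8929, -2.0357, -0.8929).
‖u_2‖ = 2.6390, so q_2 = (0.4195, -0.3383, -0.7714, -0.3383).
q_1·c_3 = (-0.5669)·4 + (-0.5669)·(-4) + 0.1890·3 + (-0.5669)·3 = -1.1339; q_2·c_3 = 0.4195·4 + (-0.3383)·(-4) + (-0.7714)·3 + (-0.3383)·3 = -0.2977.
u_3 = c_3 + 1.1339·q_1 + 0.2977·q_2 = (3.4821, -4.7436, 2.9846, 2.2564).
‖u_3‖ = 6.9732, so q_3 = (0.4993, -0.6803, 0.4280, 0.3236).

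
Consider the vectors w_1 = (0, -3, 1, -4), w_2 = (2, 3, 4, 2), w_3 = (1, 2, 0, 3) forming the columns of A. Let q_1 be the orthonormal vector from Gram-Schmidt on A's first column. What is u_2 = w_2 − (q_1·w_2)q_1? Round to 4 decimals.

u_2 = (2.0000, 1.5000, 4.5000, 0.0000)

w_1 = (0, -3, 1, -4); ‖w_1‖ = 5.0990, so q_1 = (0.0000, -0.5883, 0.1961, -0.7845).
q_1·w_2 = 0.0000·2 + (-0.5883)·3 + 0.1961·4 + (-0.7845)·2 = -2.5495.
u_2 = w_2 + 2.5495·q_1 = (2.0000, 1.5000, 4.5000, 0.0000).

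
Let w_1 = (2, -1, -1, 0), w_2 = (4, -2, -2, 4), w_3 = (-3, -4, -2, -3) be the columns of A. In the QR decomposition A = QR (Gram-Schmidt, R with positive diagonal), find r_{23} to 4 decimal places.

w_1 = (2, -1, -1, 0); ‖w_1‖ = 2.4495, so e_1 = (0.8165, -0.4082, -0.4082, 0.0000).
e_1·w_2 = 0.8165·4 + (-0.4082)·(-2) + (-0.4082)·(-2) + 0.0000·4 = 4.8990.
u_2 = w_2 − 4.8990·e_1 = (0.0000, 0.0000, 0.0000, 4.0000).
‖u_2‖ = 4.0000, so e_2 = (0.0000, 0.0000, 0.0000, 1.0000).
r_{23} = e_2·w_3 = -3.0000.

r_{23} = -3.0000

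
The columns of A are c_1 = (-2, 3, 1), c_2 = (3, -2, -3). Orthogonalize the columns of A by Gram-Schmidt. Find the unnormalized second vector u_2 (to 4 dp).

u_2 = (0.8571, 1.2143, -1.9286)

c_1 = (-2, 3, 1); ‖c_1‖ = 3.7417, so e_1 = (-0.5345, 0.8018, 0.2673).
e_1·c_2 = (-0.5345)·3 + 0.8018·(-2) + 0.2673·(-3) = -4.0089.
u_2 = c_2 + 4.0089·e_1 = (0.8571, 1.2143, -1.9286).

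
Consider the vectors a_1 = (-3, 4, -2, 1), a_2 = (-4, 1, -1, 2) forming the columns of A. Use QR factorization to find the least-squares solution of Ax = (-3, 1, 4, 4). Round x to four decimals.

a_1 = (-3, 4, -2, 1); ‖a_1‖ = 5.4772, so e_1 = (-0.5477, 0.7303, -0.3651, 0.1826).
e_1·a_2 = (-0.5477)·(-4) + 0.7303·1 + (-0.3651)·(-1) + 0.1826·2 = 3.6515.
u_2 = a_2 − 3.6515·e_1 = (-2.0000, -1.6667, 0.3333, 1.3333).
‖u_2‖ = 2.9439, so e_2 = (-0.6794, -0.5661, 0.1132, 0.4529).
Qᵀb = (1.6432, 3.7365).
Back-substitute: x_2 = 3.7365/2.9439 = 1.2692.
x_1 = (1.6432 − 3.6515·1.2692)/5.4772 = -0.5462.

x = (-0.5462, 1.2692)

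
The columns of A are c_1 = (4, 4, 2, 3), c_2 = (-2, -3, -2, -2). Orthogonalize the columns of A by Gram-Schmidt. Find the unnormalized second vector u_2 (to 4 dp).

e_1 = c_1/‖c_1‖ = (4, 4, 2, 3)/6.7082 = (0.5963, 0.5963, 0.2981, 0.4472).
r_{12} = e_1·c_2 = -4.4721.
u_2 = c_2 + 4.4721·e_1 = (0.6667, -0.3333, -0.6667, 0.0000).

u_2 = (0.6667, -0.3333, -0.6667, 0.0000)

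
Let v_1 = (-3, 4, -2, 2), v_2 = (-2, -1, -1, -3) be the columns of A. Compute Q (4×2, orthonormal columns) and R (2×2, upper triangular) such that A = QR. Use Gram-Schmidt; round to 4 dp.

v_1 = (-3, 4, -2, 2); ‖v_1‖ = 5.7446, so q_1 = (-0.5222, 0.6963, -0.3482, 0.3482).
q_1·v_2 = (-0.5222)·(-2) + 0.6963·(-1) + (-0.3482)·(-1) + 0.3482·(-3) = -0.3482.
u_2 = v_2 + 0.3482·q_1 = (-2.1818, -0.7576, -1.1212, -2.8788).
‖u_2‖ = 3.8573, so q_2 = (-0.5656, -0.1964, -0.2907, -0.7463).

Q = [[-0.5222, -0.5656], [0.6963, -0.1964], [-0.3482, -0.2907], [0.3482, -0.7463]], R = [[5.7446, -0.3482], [0.0000, 3.8573]]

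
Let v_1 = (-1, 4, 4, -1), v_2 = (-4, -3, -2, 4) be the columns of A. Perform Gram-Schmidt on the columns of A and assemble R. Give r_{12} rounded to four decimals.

v_1 = (-1, 4, 4, -1); ‖v_1‖ = 5.8310, so q_1 = (-0.1715, 0.6860, 0.6860, -0.1715).
r_{12} = q_1·v_2 = -3.4300.

r_{12} = -3.4300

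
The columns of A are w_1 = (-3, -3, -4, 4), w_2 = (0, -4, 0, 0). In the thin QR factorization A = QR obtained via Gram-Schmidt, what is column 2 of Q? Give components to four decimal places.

e_1 = w_1/‖w_1‖ = (-3, -3, -4, 4)/7.0711 = (-0.4243, -0.4243, -0.5657, 0.5657).
r_{12} = e_1·w_2 = 1.6971.
u_2 = w_2 − 1.6971·e_1 = (0.7200, -3.2800, 0.9600, -0.9600).
‖u_2‖ = 3.6222, so e_2 = (0.1988, -0.9055, 0.2650, -0.2650).

e_2 = (0.1988, -0.9055, 0.2650, -0.2650)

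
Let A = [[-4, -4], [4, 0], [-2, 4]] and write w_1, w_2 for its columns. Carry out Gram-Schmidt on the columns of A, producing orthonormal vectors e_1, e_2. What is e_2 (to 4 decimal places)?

e_2 = (-0.5659, -0.1617, 0.8085)

e_1 = w_1/‖w_1‖ = (-4, 4, -2)/6.0000 = (-0.6667, 0.6667, -0.3333).
r_{12} = e_1·w_2 = 1.3333.
u_2 = w_2 − 1.3333·e_1 = (-3.1111, -0.8889, 4.4444).
‖u_2‖ = 5.4975, so e_2 = (-0.5659, -0.1617, 0.8085).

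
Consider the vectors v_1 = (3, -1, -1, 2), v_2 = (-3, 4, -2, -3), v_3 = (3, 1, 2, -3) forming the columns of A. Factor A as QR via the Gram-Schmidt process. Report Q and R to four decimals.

Q = [[0.7746, 0.0924, 0.6255], [-0.2582, 0.6623, 0.2085], [-0.2582, -0.7239, 0.4170], [0.5164, -0.1694, -0.6255]], R = [[3.8730, -4.3894, 0.0000], [0.0000, 4.3282, 0.0000], [0.0000, 0.0000, 4.7958]]

v_1 = (3, -1, -1, 2); ‖v_1‖ = 3.8730, so e_1 = (0.7746, -0.2582, -0.2582, 0.5164).
e_1·v_2 = 0.7746·(-3) + (-0.2582)·4 + (-0.2582)·(-2) + 0.5164·(-3) = -4.3894.
u_2 = v_2 + 4.3894·e_1 = (0.4000, 2.8667, -3.1333, -0.7333).
‖u_2‖ = 4.3282, so e_2 = (0.0924, 0.6623, -0.7239, -0.1694).
e_1·v_3 = 0.7746·3 + (-0.2582)·1 + (-0.2582)·2 + 0.5164·(-3) = 0.0000; e_2·v_3 = 0.0924·3 + 0.6623·1 + (-0.7239)·2 + (-0.1694)·(-3) = 0.0000.
u_3 = v_3 − 0.0000·e_1 − 0.0000·e_2 = (3.0000, 1.0000, 2.0000, -3.0000).
‖u_3‖ = 4.7958, so e_3 = (0.6255, 0.2085, 0.4170, -0.6255).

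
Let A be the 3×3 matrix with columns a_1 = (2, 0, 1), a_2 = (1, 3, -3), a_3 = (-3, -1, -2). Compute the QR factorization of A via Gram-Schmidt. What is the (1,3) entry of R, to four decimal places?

a_1 = (2, 0, 1); ‖a_1‖ = 2.2361, so e_1 = (0.8944, 0.0000, 0.4472).
r_{13} = e_1·a_3 = -3.5777.

r_{13} = -3.5777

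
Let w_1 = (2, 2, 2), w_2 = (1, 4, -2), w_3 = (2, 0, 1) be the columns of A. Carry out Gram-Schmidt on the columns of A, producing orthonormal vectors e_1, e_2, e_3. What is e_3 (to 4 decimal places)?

e_1 = w_1/‖w_1‖ = (2, 2, 2)/3.4641 = (0.5774, 0.5774, 0.5774).
r_{12} = e_1·w_2 = 1.7321.
u_2 = w_2 − 1.7321·e_1 = (0.0000, 3.0000, -3.0000).
‖u_2‖ = 4.2426, so e_2 = (0.0000, 0.7071, -0.7071).
r_{13} = e_1·w_3 = 1.7321; r_{23} = e_2·w_3 = -0.7071.
u_3 = w_3 − 1.7321·e_1 + 0.7071·e_2 = (1.0000, -0.5000, -0.5000).
‖u_3‖ = 1.2247, so e_3 = (0.8165, -0.4082, -0.4082).

e_3 = (0.8165, -0.4082, -0.4082)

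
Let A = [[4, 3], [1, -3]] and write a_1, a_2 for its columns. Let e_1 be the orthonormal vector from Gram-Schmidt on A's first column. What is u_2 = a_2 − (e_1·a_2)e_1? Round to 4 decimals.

a_1 = (4, 1); ‖a_1‖ = 4.1231, so e_1 = (0.9701, 0.2425).
e_1·a_2 = 0.9701·3 + 0.2425·(-3) = 2.1828.
u_2 = a_2 − 2.1828·e_1 = (0.8824, -3.5294).

u_2 = (0.8824, -3.5294)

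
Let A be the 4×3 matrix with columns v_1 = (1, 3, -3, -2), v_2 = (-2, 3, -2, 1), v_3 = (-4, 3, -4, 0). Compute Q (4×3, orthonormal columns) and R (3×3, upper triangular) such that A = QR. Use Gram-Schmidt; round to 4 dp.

Q = [[0.2085, -0.6943, -0.5903], [0.6255, 0.4385, -0.5225], [-0.6255, -0.1584, -0.4189], [-0.4170, 0.5482, -0.4507]], R = [[4.7958, 2.2937, 3.5447], [0.0000, 3.5692, 4.7264], [0.0000, 0.0000, 2.4689]]

v_1 = (1, 3, -3, -2); ‖v_1‖ = 4.7958, so e_1 = (0.2085, 0.6255, -0.6255, -0.4170).
e_1·v_2 = 0.2085·(-2) + 0.6255·3 + (-0.6255)·(-2) + (-0.4170)·1 = 2.2937.
u_2 = v_2 − 2.2937·e_1 = (-2.4783, 1.5652, -0.5652, 1.9565).
‖u_2‖ = 3.5692, so e_2 = (-0.6943, 0.4385, -0.1584, 0.5482).
e_1·v_3 = 0.2085·(-4) + 0.6255·3 + (-0.6255)·(-4) + (-0.4170)·0 = 3.5447; e_2·v_3 = (-0.6943)·(-4) + 0.4385·3 + (-0.1584)·(-4) + 0.5482·0 = 4.7264.
u_3 = v_3 − 3.5447·e_1 − 4.7264·e_2 = (-1.4573, -1.2901, -1.0341, -1.1126).
‖u_3‖ = 2.4689, so e_3 = (-0.5903, -0.5225, -0.4189, -0.4507).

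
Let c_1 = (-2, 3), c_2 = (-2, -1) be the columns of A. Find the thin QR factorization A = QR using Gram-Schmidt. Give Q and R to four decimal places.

c_1 = (-2, 3); ‖c_1‖ = 3.6056, so q_1 = (-0.5547, 0.8321).
q_1·c_2 = (-0.5547)·(-2) + 0.8321·(-1) = 0.2774.
u_2 = c_2 − 0.2774·q_1 = (-1.8462, -1.2308).
‖u_2‖ = 2.2188, so q_2 = (-0.8321, -0.5547).

Q = [[-0.5547, -0.8321], [0.8321, -0.5547]], R = [[3.6056, 0.2774], [0.0000, 2.2188]]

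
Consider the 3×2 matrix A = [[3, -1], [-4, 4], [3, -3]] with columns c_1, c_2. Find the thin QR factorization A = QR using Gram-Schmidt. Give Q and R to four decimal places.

c_1 = (3, -4, 3); ‖c_1‖ = 5.8310, so e_1 = (0.5145, -0.6860, 0.5145).
e_1·c_2 = 0.5145·(-1) + (-0.6860)·4 + 0.5145·(-3) = -4.8020.
u_2 = c_2 + 4.8020·e_1 = (1.4706, 0.7059, -0.5294).
‖u_2‖ = 1.7150, so e_2 = (0.8575, 0.4116, -0.3087).

Q = [[0.5145, 0.8575], [-0.6860, 0.4116], [0.5145, -0.3087]], R = [[5.8310, -4.8020], [0.0000, 1.7150]]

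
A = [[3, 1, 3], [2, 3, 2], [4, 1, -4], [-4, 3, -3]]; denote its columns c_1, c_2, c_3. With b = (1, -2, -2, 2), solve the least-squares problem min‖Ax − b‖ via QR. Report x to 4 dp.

c_1 = (3, 2, 4, -4); ‖c_1‖ = 6.7082, so q_1 = (0.4472, 0.2981, 0.5963, -0.5963).
q_1·c_2 = 0.4472·1 + 0.2981·3 + 0.5963·1 + (-0.5963)·3 = 0.1491.
u_2 = c_2 − 0.1491·q_1 = (0.9333, 2.9556, 0.9111, 3.0889).
‖u_2‖ = 4.4697, so q_2 = (0.2088, 0.6612, 0.2038, 0.6911).
q_1·c_3 = 0.4472·3 + 0.2981·2 + 0.5963·(-4) + (-0.5963)·(-3) = 1.3416; q_2·c_3 = 0.2088·3 + 0.6612·2 + 0.2038·(-4) + 0.6911·(-3) = -0.9397.
u_3 = c_3 − 1.3416·q_1 + 0.9397·q_2 = (2.5962, 2.2214, -4.6085, -1.5506).
‖u_3‖ = 5.9428, so q_3 = (0.4369, 0.3738, -0.7755, -0.2609).
Qᵀb = (-2.5342, -0.1392, 0.7184).
Back-substitute: x_3 = 0.7184/5.9428 = 0.1209.
x_2 = (-0.1392 + 0.9397·0.1209)/4.4697 = -0.0057.
x_1 = (-2.5342 − 0.1491·(-0.0057) − 1.3416·0.1209)/6.7082 = -0.4018.

x = (-0.4018, -0.0057, 0.1209)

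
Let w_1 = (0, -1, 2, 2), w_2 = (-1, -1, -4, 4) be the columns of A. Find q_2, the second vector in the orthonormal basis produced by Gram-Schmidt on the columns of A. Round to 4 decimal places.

q_2 = (-0.1718, -0.1527, -0.7253, 0.6489)

w_1 = (0, -1, 2, 2); ‖w_1‖ = 3.0000, so q_1 = (0.0000, -0.3333, 0.6667, 0.6667).
q_1·w_2 = 0.0000·(-1) + (-0.3333)·(-1) + 0.6667·(-4) + 0.6667·4 = 0.3333.
u_2 = w_2 − 0.3333·q_1 = (-1.0000, -0.8889, -4.2222, 3.7778).
‖u_2‖ = 5.8214, so q_2 = (-0.1718, -0.1527, -0.7253, 0.6489).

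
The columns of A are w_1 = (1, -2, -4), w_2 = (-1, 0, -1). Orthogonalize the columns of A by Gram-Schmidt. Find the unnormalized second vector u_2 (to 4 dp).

u_2 = (-1.1429, 0.2857, -0.4286)

w_1 = (1, -2, -4); ‖w_1‖ = 4.5826, so q_1 = (0.2182, -0.4364, -0.8729).
q_1·w_2 = 0.2182·(-1) + (-0.4364)·0 + (-0.8729)·(-1) = 0.6547.
u_2 = w_2 − 0.6547·q_1 = (-1.1429, 0.2857, -0.4286).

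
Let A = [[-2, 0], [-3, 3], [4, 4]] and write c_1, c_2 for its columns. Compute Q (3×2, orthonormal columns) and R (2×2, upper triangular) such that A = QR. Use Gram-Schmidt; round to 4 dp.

Q = [[-0.3714, 0.1000], [-0.5571, 0.7713], [0.7428, 0.6285]], R = [[5.3852, 1.2999], [0.0000, 4.8281]]

e_1 = c_1/‖c_1‖ = (-2, -3, 4)/5.3852 = (-0.3714, -0.5571, 0.7428).
r_{12} = e_1·c_2 = 1.2999.
u_2 = c_2 − 1.2999·e_1 = (0.4828, 3.7241, 3.0345).
‖u_2‖ = 4.8281, so e_2 = (0.1000, 0.7713, 0.6285).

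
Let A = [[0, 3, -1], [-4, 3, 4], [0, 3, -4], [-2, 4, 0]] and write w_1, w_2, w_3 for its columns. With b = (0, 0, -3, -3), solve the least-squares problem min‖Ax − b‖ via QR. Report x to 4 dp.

x = (1.2394, 0.1564, 0.9788)

w_1 = (0, -4, 0, -2); ‖w_1‖ = 4.4721, so e_1 = (0.0000, -0.8944, 0.0000, -0.4472).
e_1·w_2 = 0.0000·3 + (-0.8944)·3 + 0.0000·3 + (-0.4472)·4 = -4.4721.
u_2 = w_2 + 4.4721·e_1 = (3.0000, -1.0000, 3.0000, 2.0000).
‖u_2‖ = 4.7958, so e_2 = (0.6255, -0.2085, 0.6255, 0.4170).
e_1·w_3 = 0.0000·(-1) + (-0.8944)·4 + 0.0000·(-4) + (-0.4472)·0 = -3.5777; e_2·w_3 = 0.6255·(-1) + (-0.2085)·4 + 0.6255·(-4) + 0.4170·0 = -3.9618.
u_3 = w_3 + 3.5777·e_1 + 3.9618·e_2 = (1.4783, -0.0261, -1.5217, 0.0522).
‖u_3‖ = 2.1223, so e_3 = (0.6965, -0.0123, -0.7170, 0.0246).
Qᵀb = (1.3416, -3.1277, 2.0773).
Back-substitute: x_3 = 2.0773/2.1223 = 0.9788.
x_2 = (-3.1277 + 3.9618·0.9788)/4.7958 = 0.1564.
x_1 = (1.3416 + 4.4721·0.1564 + 3.5777·0.9788)/4.4721 = 1.2394.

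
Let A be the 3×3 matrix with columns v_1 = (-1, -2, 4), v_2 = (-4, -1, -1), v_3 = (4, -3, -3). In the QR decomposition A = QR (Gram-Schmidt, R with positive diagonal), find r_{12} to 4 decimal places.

v_1 = (-1, -2, 4); ‖v_1‖ = 4.5826, so q_1 = (-0.2182, -0.4364, 0.8729).
r_{12} = q_1·v_2 = 0.4364.

r_{12} = 0.4364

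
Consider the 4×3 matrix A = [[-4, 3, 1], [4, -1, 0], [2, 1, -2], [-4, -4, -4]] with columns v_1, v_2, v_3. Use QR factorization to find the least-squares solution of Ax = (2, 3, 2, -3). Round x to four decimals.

v_1 = (-4, 4, 2, -4); ‖v_1‖ = 7.2111, so q_1 = (-0.5547, 0.5547, 0.2774, -0.5547).
q_1·v_2 = (-0.5547)·3 + 0.5547·(-1) + 0.2774·1 + (-0.5547)·(-4) = 0.2774.
u_2 = v_2 − 0.2774·q_1 = (3.1538, -1.1538, 0.9231, -3.8462).
‖u_2‖ = 5.1887, so q_2 = (0.6078, -0.2224, 0.1779, -0.7412).
q_1·v_3 = (-0.5547)·1 + 0.5547·0 + 0.2774·(-2) + (-0.5547)·(-4) = 1.1094; q_2·v_3 = 0.6078·1 + (-0.2224)·0 + 0.1779·(-2) + (-0.7412)·(-4) = 3.2170.
u_3 = v_3 − 1.1094·q_1 − 3.2170·q_2 = (-0.3400, 0.1000, -2.8800, -1.0000).
‖u_3‖ = 3.0692, so q_3 = (-0.1108, 0.0326, -0.9384, -0.3258).
Qᵀb = (2.7735, 3.1281, -1.0231).
Back-substitute: x_3 = -1.0231/3.0692 = -0.3333.
x_2 = (3.1281 − 3.2170·(-0.3333))/5.1887 = 0.8095.
x_1 = (2.7735 − 0.2774·0.8095 − 1.1094·(-0.3333))/7.2111 = 0.4048.

x = (0.4048, 0.8095, -0.3333)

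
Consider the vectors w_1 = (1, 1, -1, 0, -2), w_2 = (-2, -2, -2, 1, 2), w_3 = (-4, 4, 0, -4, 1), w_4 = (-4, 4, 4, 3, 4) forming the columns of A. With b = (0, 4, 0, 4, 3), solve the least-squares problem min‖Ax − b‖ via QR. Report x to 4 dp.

q_1 = w_1/‖w_1‖ = (1, 1, -1, 0, -2)/2.6458 = (0.3780, 0.3780, -0.3780, 0.0000, -0.7559).
r_{12} = q_1·w_2 = -2.2678.
u_2 = w_2 + 2.2678·q_1 = (-1.1429, -1.1429, -2.8571, 1.0000, 0.2857).
‖u_2‖ = 3.4434, so q_2 = (-0.3319, -0.3319, -0.8297, 0.2904, 0.0830).
r_{13} = q_1·w_3 = -0.7559; r_{23} = q_2·w_3 = -1.0787.
u_3 = w_3 + 0.7559·q_1 + 1.0787·q_2 = (-4.0723, 3.9277, -1.1807, -3.6867, 0.5181).
‖u_3‖ = 6.8750, so q_3 = (-0.5923, 0.5713, -0.1717, -0.5363, 0.0754).
r_{14} = q_1·w_4 = -4.5356; r_{24} = q_2·w_4 = -2.1158; r_{34} = q_3·w_4 = 2.6603.
u_4 = w_4 + 4.5356·q_1 + 2.1158·q_2 − 2.6603·q_3 = (-1.4122, 3.4922, 0.9870, 5.0410, 0.5465).
‖u_4‖ = 6.3933, so q_4 = (-0.2209, 0.5462, 0.1544, 0.7885, 0.0855).
Qᵀb = (-0.7559, 0.0830, 0.3663, 5.5953).
Back-substitute: x_4 = 5.5953/6.3933 = 0.8752.
x_3 = (0.3663 − 2.6603·0.8752)/6.8750 = -0.2854.
x_2 = (0.0830 + 1.0787·(-0.2854) + 2.1158·0.8752)/3.4434 = 0.4725.
x_1 = (-0.7559 + 2.2678·0.4725 + 0.7559·(-0.2854) + 4.5356·0.8752)/2.6458 = 1.5380.

x = (1.5380, 0.4725, -0.2854, 0.8752)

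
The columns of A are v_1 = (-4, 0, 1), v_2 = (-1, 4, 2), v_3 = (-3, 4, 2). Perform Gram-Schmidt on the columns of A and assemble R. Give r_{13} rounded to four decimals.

v_1 = (-4, 0, 1); ‖v_1‖ = 4.1231, so e_1 = (-0.9701, 0.0000, 0.2425).
r_{13} = e_1·v_3 = 3.3955.

r_{13} = 3.3955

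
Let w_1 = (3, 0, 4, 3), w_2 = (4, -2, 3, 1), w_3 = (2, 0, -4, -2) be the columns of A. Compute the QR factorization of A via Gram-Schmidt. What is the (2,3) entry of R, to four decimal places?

r_{23} = 2.2922

w_1 = (3, 0, 4, 3); ‖w_1‖ = 5.8310, so e_1 = (0.5145, 0.0000, 0.6860, 0.5145).
e_1·w_2 = 0.5145·4 + 0.0000·(-2) + 0.6860·3 + 0.5145·1 = 4.6305.
u_2 = w_2 − 4.6305·e_1 = (1.6176, -2.0000, -0.1765, -1.3824).
‖u_2‖ = 2.9255, so e_2 = (0.5529, -0.6836, -0.0603, -0.4725).
r_{23} = e_2·w_3 = 2.2922.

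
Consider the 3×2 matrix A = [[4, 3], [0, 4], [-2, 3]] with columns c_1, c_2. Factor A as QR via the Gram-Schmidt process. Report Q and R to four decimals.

e_1 = c_1/‖c_1‖ = (4, 0, -2)/4.4721 = (0.8944, 0.0000, -0.4472).
r_{12} = e_1·c_2 = 1.3416.
u_2 = c_2 − 1.3416·e_1 = (1.8000, 4.0000, 3.6000).
‖u_2‖ = 5.6745, so e_2 = (0.3172, 0.7049, 0.6344).

Q = [[0.8944, 0.3172], [0.0000, 0.7049], [-0.4472, 0.6344]], R = [[4.4721, 1.3416], [0.0000, 5.6745]]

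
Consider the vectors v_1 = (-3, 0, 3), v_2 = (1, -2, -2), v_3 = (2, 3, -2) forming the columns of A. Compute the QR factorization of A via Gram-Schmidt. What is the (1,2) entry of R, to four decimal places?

v_1 = (-3, 0, 3); ‖v_1‖ = 4.2426, so q_1 = (-0.7071, 0.0000, 0.7071).
r_{12} = q_1·v_2 = -2.1213.

r_{12} = -2.1213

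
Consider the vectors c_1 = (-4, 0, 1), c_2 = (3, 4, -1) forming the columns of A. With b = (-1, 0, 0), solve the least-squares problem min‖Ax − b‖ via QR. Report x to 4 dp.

c_1 = (-4, 0, 1); ‖c_1‖ = 4.1231, so e_1 = (-0.9701, 0.0000, 0.2425).
e_1·c_2 = (-0.9701)·3 + 0.0000·4 + 0.2425·(-1) = -3.1530.
u_2 = c_2 + 3.1530·e_1 = (-0.0588, 4.0000, -0.2353).
‖u_2‖ = 4.0073, so e_2 = (-0.0147, 0.9982, -0.0587).
Qᵀb = (0.9701, 0.0147).
Back-substitute: x_2 = 0.0147/4.0073 = 0.0037.
x_1 = (0.9701 + 3.1530·0.0037)/4.1231 = 0.2381.

x = (0.2381, 0.0037)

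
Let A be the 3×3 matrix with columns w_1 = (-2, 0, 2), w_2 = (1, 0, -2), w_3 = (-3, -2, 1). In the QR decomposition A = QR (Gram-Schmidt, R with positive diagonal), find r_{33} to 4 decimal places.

r_{33} = 2.0000

w_1 = (-2, 0, 2); ‖w_1‖ = 2.8284, so q_1 = (-0.7071, 0.0000, 0.7071).
q_1·w_2 = (-0.7071)·1 + 0.0000·0 + 0.7071·(-2) = -2.1213.
u_2 = w_2 + 2.1213·q_1 = (-0.5000, 0.0000, -0.5000).
‖u_2‖ = 0.7071, so q_2 = (-0.7071, 0.0000, -0.7071).
q_1·w_3 = (-0.7071)·(-3) + 0.0000·(-2) + 0.7071·1 = 2.8284; q_2·w_3 = (-0.7071)·(-3) + 0.0000·(-2) + (-0.7071)·1 = 1.4142.
u_3 = w_3 − 2.8284·q_1 − 1.4142·q_2 = (0.0000, -2.0000, 0.0000).
r_{33} = ‖u_3‖ = 2.0000.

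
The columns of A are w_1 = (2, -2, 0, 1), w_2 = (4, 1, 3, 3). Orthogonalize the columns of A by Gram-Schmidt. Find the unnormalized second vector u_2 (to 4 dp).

w_1 = (2, -2, 0, 1); ‖w_1‖ = 3.0000, so q_1 = (0.6667, -0.6667, 0.0000, 0.3333).
q_1·w_2 = 0.6667·4 + (-0.6667)·1 + 0.0000·3 + 0.3333·3 = 3.0000.
u_2 = w_2 − 3.0000·q_1 = (2.0000, 3.0000, 3.0000, 2.0000).

u_2 = (2.0000, 3.0000, 3.0000, 2.0000)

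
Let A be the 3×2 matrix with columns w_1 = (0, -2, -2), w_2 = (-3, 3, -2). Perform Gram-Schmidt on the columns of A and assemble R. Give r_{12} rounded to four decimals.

w_1 = (0, -2, -2); ‖w_1‖ = 2.8284, so q_1 = (0.0000, -0.7071, -0.7071).
r_{12} = q_1·w_2 = -0.7071.

r_{12} = -0.7071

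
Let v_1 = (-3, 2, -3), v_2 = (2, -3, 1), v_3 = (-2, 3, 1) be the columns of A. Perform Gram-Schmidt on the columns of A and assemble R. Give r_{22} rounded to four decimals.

r_{22} = 1.9424

v_1 = (-3, 2, -3); ‖v_1‖ = 4.6904, so q_1 = (-0.6396, 0.4264, -0.6396).
q_1·v_2 = (-0.6396)·2 + 0.4264·(-3) + (-0.6396)·1 = -3.1980.
u_2 = v_2 + 3.1980·q_1 = (-0.0455, -1.6364, -1.0455).
r_{22} = ‖u_2‖ = 1.9424.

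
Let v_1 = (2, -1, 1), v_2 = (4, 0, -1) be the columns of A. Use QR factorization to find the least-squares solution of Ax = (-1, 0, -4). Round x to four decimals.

x = (-1.9245, 0.7925)

v_1 = (2, -1, 1); ‖v_1‖ = 2.4495, so e_1 = (0.8165, -0.4082, 0.4082).
e_1·v_2 = 0.8165·4 + (-0.4082)·0 + 0.4082·(-1) = 2.8577.
u_2 = v_2 − 2.8577·e_1 = (1.6667, 1.1667, -2.1667).
‖u_2‖ = 2.9721, so e_2 = (0.5608, 0.3925, -0.7290).
Qᵀb = (-2.4495, 2.3552).
Back-substitute: x_2 = 2.3552/2.9721 = 0.7925.
x_1 = (-2.4495 − 2.8577·0.7925)/2.4495 = -1.9245.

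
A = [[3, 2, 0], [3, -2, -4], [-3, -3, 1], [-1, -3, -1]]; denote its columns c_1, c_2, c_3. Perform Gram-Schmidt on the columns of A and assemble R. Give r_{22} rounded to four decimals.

q_1 = c_1/‖c_1‖ = (3, 3, -3, -1)/5.2915 = (0.5669, 0.5669, -0.5669, -0.1890).
r_{12} = q_1·c_2 = 2.2678.
u_2 = c_2 − 2.2678·q_1 = (0.7143, -3.2857, -1.7143, -2.5714).
r_{22} = ‖u_2‖ = 4.5670.

r_{22} = 4.5670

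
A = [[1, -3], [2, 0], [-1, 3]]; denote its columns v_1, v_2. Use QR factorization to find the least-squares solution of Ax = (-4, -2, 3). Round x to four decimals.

v_1 = (1, 2, -1); ‖v_1‖ = 2.4495, so e_1 = (0.4082, 0.8165, -0.4082).
e_1·v_2 = 0.4082·(-3) + 0.8165·0 + (-0.4082)·3 = -2.4495.
u_2 = v_2 + 2.4495·e_1 = (-2.0000, 2.0000, 2.0000).
‖u_2‖ = 3.4641, so e_2 = (-0.5774, 0.5774, 0.5774).
Qᵀb = (-4.4907, 2.8868).
Back-substitute: x_2 = 2.8868/3.4641 = 0.8333.
x_1 = (-4.4907 + 2.4495·0.8333)/2.4495 = -1.0000.

x = (-1.0000, 0.8333)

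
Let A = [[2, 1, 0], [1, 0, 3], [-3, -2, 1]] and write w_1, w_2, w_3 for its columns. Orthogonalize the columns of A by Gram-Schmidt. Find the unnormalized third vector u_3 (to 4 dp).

w_1 = (2, 1, -3); ‖w_1‖ = 3.7417, so q_1 = (0.5345, 0.2673, -0.8018).
q_1·w_2 = 0.5345·1 + 0.2673·0 + (-0.8018)·(-2) = 2.1381.
u_2 = w_2 − 2.1381·q_1 = (-0.1429, -0.5714, -0.2857).
‖u_2‖ = 0.6547, so q_2 = (-0.2182, -0.8729, -0.4364).
q_1·w_3 = 0.5345·0 + 0.2673·3 + (-0.8018)·1 = 0.0000; q_2·w_3 = (-0.2182)·0 + (-0.8729)·3 + (-0.4364)·1 = -3.0551.
u_3 = w_3 + 0.0000·q_1 + 3.0551·q_2 = (-0.6667, 0.3333, -0.3333).

u_3 = (-0.6667, 0.3333, -0.3333)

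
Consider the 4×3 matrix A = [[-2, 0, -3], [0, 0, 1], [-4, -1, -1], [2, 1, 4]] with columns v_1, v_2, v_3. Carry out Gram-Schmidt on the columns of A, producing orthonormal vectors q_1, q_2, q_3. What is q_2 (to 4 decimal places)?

q_2 = (0.7071, 0.0000, 0.0000, 0.7071)

q_1 = v_1/‖v_1‖ = (-2, 0, -4, 2)/4.8990 = (-0.4082, 0.0000, -0.8165, 0.4082).
r_{12} = q_1·v_2 = 1.2247.
u_2 = v_2 − 1.2247·q_1 = (0.5000, 0.0000, 0.0000, 0.5000).
‖u_2‖ = 0.7071, so q_2 = (0.7071, 0.0000, 0.0000, 0.7071).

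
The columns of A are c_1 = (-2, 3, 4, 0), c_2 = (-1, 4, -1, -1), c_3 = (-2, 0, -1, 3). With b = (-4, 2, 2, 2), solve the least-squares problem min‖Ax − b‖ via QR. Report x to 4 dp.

x = (0.7494, 0.0266, 0.8571)

c_1 = (-2, 3, 4, 0); ‖c_1‖ = 5.3852, so q_1 = (-0.3714, 0.5571, 0.7428, 0.0000).
q_1·c_2 = (-0.3714)·(-1) + 0.5571·4 + 0.7428·(-1) + 0.0000·(-1) = 1.8570.
u_2 = c_2 − 1.8570·q_1 = (-0.3103, 2.9655, -2.3793, -1.0000).
‖u_2‖ = 3.9436, so q_2 = (-0.0787, 0.7520, -0.6033, -0.2536).
q_1·c_3 = (-0.3714)·(-2) + 0.5571·0 + 0.7428·(-1) + 0.0000·3 = 0.0000; q_2·c_3 = (-0.0787)·(-2) + 0.7520·0 + (-0.6033)·(-1) + (-0.2536)·3 = 0.0000.
u_3 = c_3 + 0.0000·q_1 − 0.0000·q_2 = (-2.0000, 0.0000, -1.0000, 3.0000).
‖u_3‖ = 3.7417, so q_3 = (-0.5345, 0.0000, -0.2673, 0.8018).
Qᵀb = (4.0853, 0.1049, 3.2071).
Back-substitute: x_3 = 3.2071/3.7417 = 0.8571.
x_2 = (0.1049 − 0.0000·0.8571)/3.9436 = 0.0266.
x_1 = (4.0853 − 1.8570·0.0266 + 0.0000·0.8571)/5.3852 = 0.7494.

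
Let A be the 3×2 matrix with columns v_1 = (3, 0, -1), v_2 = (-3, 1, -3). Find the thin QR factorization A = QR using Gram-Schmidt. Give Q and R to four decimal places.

Q = [[0.9487, -0.3058], [0.0000, 0.2548], [-0.3162, -0.9174]], R = [[3.1623, -1.8974], [0.0000, 3.9243]]

v_1 = (3, 0, -1); ‖v_1‖ = 3.1623, so q_1 = (0.9487, 0.0000, -0.3162).
q_1·v_2 = 0.9487·(-3) + 0.0000·1 + (-0.3162)·(-3) = -1.8974.
u_2 = v_2 + 1.8974·q_1 = (-1.2000, 1.0000, -3.6000).
‖u_2‖ = 3.9243, so q_2 = (-0.3058, 0.2548, -0.9174).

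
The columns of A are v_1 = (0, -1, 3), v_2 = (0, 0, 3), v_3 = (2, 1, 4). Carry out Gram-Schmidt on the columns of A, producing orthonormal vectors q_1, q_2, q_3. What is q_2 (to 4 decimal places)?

v_1 = (0, -1, 3); ‖v_1‖ = 3.1623, so q_1 = (0.0000, -0.3162, 0.9487).
q_1·v_2 = 0.0000·0 + (-0.3162)·0 + 0.9487·3 = 2.8460.
u_2 = v_2 − 2.8460·q_1 = (0.0000, 0.9000, 0.3000).
‖u_2‖ = 0.9487, so q_2 = (0.0000, 0.9487, 0.3162).

q_2 = (0.0000, 0.9487, 0.3162)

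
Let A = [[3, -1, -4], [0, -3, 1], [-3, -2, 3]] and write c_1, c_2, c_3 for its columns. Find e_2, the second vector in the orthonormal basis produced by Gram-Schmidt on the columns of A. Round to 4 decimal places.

e_2 = (-0.4082, -0.8165, -0.4082)

e_1 = c_1/‖c_1‖ = (3, 0, -3)/4.2426 = (0.7071, 0.0000, -0.7071).
r_{12} = e_1·c_2 = 0.7071.
u_2 = c_2 − 0.7071·e_1 = (-1.5000, -3.0000, -1.5000).
‖u_2‖ = 3.6742, so e_2 = (-0.4082, -0.8165, -0.4082).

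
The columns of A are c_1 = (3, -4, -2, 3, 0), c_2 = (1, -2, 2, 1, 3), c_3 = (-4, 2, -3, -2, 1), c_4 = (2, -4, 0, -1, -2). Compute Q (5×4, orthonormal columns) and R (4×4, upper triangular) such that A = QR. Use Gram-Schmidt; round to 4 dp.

Q = [[0.4867, 0.0520, -0.5215, -0.0804], [-0.6489, -0.2342, -0.1242, -0.6450], [-0.3244, 0.6244, -0.6421, 0.0857], [0.4867, 0.0520, -0.0722, -0.7225], [0.0000, 0.7415, 0.5432, -0.2195]], R = [[6.1644, 1.6222, -3.2444, 3.0822], [0.0000, 4.0458, -1.9123, -0.4943], [0.0000, 0.0000, 4.4516, -1.5602], [0.0000, 0.0000, 0.0000, 3.5807]]

c_1 = (3, -4, -2, 3, 0); ‖c_1‖ = 6.1644, so e_1 = (0.4867, -0.6489, -0.3244, 0.4867, 0.0000).
e_1·c_2 = 0.4867·1 + (-0.6489)·(-2) + (-0.3244)·2 + 0.4867·1 + 0.0000·3 = 1.6222.
u_2 = c_2 − 1.6222·e_1 = (0.2105, -0.9474, 2.5263, 0.2105, 3.0000).
‖u_2‖ = 4.0458, so e_2 = (0.0520, -0.2342, 0.6244, 0.0520, 0.7415).
e_1·c_3 = 0.4867·(-4) + (-0.6489)·2 + (-0.3244)·(-3) + 0.4867·(-2) + 0.0000·1 = -3.2444; e_2·c_3 = 0.0520·(-4) + (-0.2342)·2 + 0.6244·(-3) + 0.0520·(-2) + 0.7415·1 = -1.9123.
u_3 = c_3 + 3.2444·e_1 + 1.9123·e_2 = (-2.3215, -0.5531, -2.8585, -0.3215, 2.4180).
‖u_3‖ = 4.4516, so e_3 = (-0.5215, -0.1242, -0.6421, -0.0722, 0.5432).
e_1·c_4 = 0.4867·2 + (-0.6489)·(-4) + (-0.3244)·0 + 0.4867·(-1) + 0.0000·(-2) = 3.0822; e_2·c_4 = 0.0520·2 + (-0.2342)·(-4) + 0.6244·0 + 0.0520·(-1) + 0.7415·(-2) = -0.4943; e_3·c_4 = (-0.5215)·2 + (-0.1242)·(-4) + (-0.6421)·0 + (-0.0722)·(-1) + 0.5432·(-2) = -1.5602.
u_4 = c_4 − 3.0822·e_1 + 0.4943·e_2 + 1.5602·e_3 = (-0.2879, -2.3096, 0.3068, -2.5870, -0.7860).
‖u_4‖ = 3.5807, so e_4 = (-0.0804, -0.6450, 0.0857, -0.7225, -0.2195).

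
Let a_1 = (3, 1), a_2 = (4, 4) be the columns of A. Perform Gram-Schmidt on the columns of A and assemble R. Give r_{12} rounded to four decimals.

r_{12} = 5.0596

e_1 = a_1/‖a_1‖ = (3, 1)/3.1623 = (0.9487, 0.3162).
r_{12} = e_1·a_2 = 5.0596.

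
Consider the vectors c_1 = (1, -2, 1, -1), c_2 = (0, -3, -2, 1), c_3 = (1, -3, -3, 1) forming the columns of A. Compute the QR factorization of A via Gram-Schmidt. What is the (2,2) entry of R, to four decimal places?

c_1 = (1, -2, 1, -1); ‖c_1‖ = 2.6458, so e_1 = (0.3780, -0.7559, 0.3780, -0.3780).
e_1·c_2 = 0.3780·0 + (-0.7559)·(-3) + 0.3780·(-2) + (-0.3780)·1 = 1.1339.
u_2 = c_2 − 1.1339·e_1 = (-0.4286, -2.1429, -2.4286, 1.4286).
r_{22} = ‖u_2‖ = 3.5657.

r_{22} = 3.5657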